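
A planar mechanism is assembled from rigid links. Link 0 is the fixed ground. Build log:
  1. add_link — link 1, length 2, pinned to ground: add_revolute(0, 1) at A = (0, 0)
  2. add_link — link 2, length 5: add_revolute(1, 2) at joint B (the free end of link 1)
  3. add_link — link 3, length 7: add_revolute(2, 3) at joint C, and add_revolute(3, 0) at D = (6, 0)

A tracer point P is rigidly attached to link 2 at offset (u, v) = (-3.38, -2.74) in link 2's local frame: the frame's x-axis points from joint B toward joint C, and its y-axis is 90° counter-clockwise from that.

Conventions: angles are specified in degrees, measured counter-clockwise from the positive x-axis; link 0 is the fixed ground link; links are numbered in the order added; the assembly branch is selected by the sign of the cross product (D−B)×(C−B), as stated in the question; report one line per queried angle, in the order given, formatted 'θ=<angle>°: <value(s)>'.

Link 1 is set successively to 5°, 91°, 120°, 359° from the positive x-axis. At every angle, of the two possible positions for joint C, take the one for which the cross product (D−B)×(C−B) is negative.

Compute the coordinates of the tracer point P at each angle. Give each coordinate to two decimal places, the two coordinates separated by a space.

A=(0,0), D=(6.00,0)
θ=5°: B = A + 2.00·(cos5°, sin5°) = (1.9924, 0.1743)
θ=5°: |BD| = 4.0114
θ=5°: circle(B,5.00) ∩ circle(D,7.00): a=-0.9858, h=4.9019
θ=5°:   candidates: C₊=(1.2206,5.1144) cross=19.663; C₋=(0.7945,-4.6801) cross=-19.663
θ=5°:   branch - wants cross < 0 → take C=(0.7945,-4.6801) (cross=-19.663)
θ=5°: ex = (C−B)/|BC| = (-0.2396,-0.9709); ey = (0.9709,-0.2396)
θ=5°: P = B + -3.38·ex + -2.74·ey = (0.1419,4.1123)
θ=91°: B = A + 2.00·(cos91°, sin91°) = (-0.0349, 1.9997)
θ=91°: |BD| = 6.3576
θ=91°: circle(B,5.00) ∩ circle(D,7.00): a=1.2913, h=4.8304
θ=91°:   candidates: C₊=(2.7102,6.1788) cross=30.710; C₋=(-0.3285,-2.9917) cross=-30.710
θ=91°:   branch - wants cross < 0 → take C=(-0.3285,-2.9917) (cross=-30.710)
θ=91°: ex = (C−B)/|BC| = (-0.0587,-0.9983); ey = (0.9983,-0.0587)
θ=91°: P = B + -3.38·ex + -2.74·ey = (-2.5717,5.5348)
θ=120°: B = A + 2.00·(cos120°, sin120°) = (-1.0000, 1.7321)
θ=120°: |BD| = 7.2111
θ=120°: circle(B,5.00) ∩ circle(D,7.00): a=1.9415, h=4.6077
θ=120°:   candidates: C₊=(1.9913,5.7385) cross=33.226; C₋=(-0.2221,-3.2071) cross=-33.226
θ=120°:   branch - wants cross < 0 → take C=(-0.2221,-3.2071) (cross=-33.226)
θ=120°: ex = (C−B)/|BC| = (0.1556,-0.9878); ey = (0.9878,0.1556)
θ=120°: P = B + -3.38·ex + -2.74·ey = (-4.2325,4.6446)
θ=359°: B = A + 2.00·(cos359°, sin359°) = (1.9997, -0.0349)
θ=359°: |BD| = 4.0005
θ=359°: circle(B,5.00) ∩ circle(D,7.00): a=-0.9994, h=4.8991
θ=359°:   candidates: C₊=(0.9576,4.8553) cross=19.599; C₋=(1.0431,-4.9425) cross=-19.599
θ=359°:   branch - wants cross < 0 → take C=(1.0431,-4.9425) (cross=-19.599)
θ=359°: ex = (C−B)/|BC| = (-0.1913,-0.9815); ey = (0.9815,-0.1913)
θ=359°: P = B + -3.38·ex + -2.74·ey = (-0.0430,3.8069)

θ=5°: 0.14 4.11
θ=91°: -2.57 5.53
θ=120°: -4.23 4.64
θ=359°: -0.04 3.81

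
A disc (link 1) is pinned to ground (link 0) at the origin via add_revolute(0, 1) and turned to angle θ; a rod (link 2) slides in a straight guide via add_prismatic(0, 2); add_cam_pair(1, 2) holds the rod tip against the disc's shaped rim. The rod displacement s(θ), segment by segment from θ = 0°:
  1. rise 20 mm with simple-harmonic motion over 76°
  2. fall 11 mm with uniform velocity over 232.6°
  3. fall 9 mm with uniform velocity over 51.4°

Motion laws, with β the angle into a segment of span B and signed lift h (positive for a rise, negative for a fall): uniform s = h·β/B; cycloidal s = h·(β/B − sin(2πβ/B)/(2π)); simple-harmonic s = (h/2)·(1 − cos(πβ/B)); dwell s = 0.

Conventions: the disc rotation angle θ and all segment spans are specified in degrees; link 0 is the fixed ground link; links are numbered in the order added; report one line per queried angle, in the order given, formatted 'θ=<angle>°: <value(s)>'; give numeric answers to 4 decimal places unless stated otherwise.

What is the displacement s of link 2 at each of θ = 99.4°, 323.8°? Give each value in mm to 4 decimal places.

segment 1 (0° to 76°, simple-harmonic, h = 20) is passed completely: s = 0.0000 + (20) = 20.0000
θ = 99.4° falls in segment 2 (76° to 308.6°, uniform, h = -11): β = 99.4 − 76 = 23.4°, B = 232.6°; Δs = -11·23.4/232.6 = -1.1066; s = 20.0000 − 1.1066 = 18.8934
segment 2 (76° to 308.6°, uniform, h = -11) is passed completely: s = 20.0000 + (-11) = 9.0000
θ = 323.8° falls in segment 3 (308.6° to 360°, uniform, h = -9): β = 323.8 − 308.6 = 15.2°, B = 51.4°; Δs = -9·15.2/51.4 = -2.6615; s = 9.0000 − 2.6615 = 6.3385

θ=99.4°: 18.8934
θ=323.8°: 6.3385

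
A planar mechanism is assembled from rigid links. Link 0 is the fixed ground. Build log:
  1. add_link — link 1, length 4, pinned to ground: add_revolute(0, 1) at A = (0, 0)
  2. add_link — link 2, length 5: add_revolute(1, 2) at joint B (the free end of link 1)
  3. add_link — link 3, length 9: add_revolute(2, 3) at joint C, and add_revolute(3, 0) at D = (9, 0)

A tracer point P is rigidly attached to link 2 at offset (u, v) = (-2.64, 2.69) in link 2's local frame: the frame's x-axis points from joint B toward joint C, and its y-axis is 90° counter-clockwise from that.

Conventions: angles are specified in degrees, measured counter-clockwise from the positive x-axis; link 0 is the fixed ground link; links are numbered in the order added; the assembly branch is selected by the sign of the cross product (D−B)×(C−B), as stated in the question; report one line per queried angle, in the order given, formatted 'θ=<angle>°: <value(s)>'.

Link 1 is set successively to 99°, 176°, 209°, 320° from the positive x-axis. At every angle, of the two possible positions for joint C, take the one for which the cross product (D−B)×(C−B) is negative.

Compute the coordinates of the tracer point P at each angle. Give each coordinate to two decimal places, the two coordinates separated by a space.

A=(0,0), D=(9.00,0)
θ=99°: B = A + 4.00·(cos99°, sin99°) = (-0.6257, 3.9508)
θ=99°: |BD| = 10.4050
θ=99°: circle(B,5.00) ∩ circle(D,9.00): a=2.5115, h=4.3235
θ=99°:   candidates: C₊=(3.3393,6.9969) cross=44.986; C₋=(0.0560,-1.0026) cross=-44.986
θ=99°:   branch - wants cross < 0 → take C=(0.0560,-1.0026) (cross=-44.986)
θ=99°: ex = (C−B)/|BC| = (0.1364,-0.9907); ey = (0.9907,0.1364)
θ=99°: P = B + -2.64·ex + 2.69·ey = (1.6792,6.9329)
θ=176°: B = A + 4.00·(cos176°, sin176°) = (-3.9903, 0.2790)
θ=176°: |BD| = 12.9933
θ=176°: circle(B,5.00) ∩ circle(D,9.00): a=4.3417, h=2.4799
θ=176°:   candidates: C₊=(0.4037,2.6651) cross=32.222; C₋=(0.2971,-2.2936) cross=-32.222
θ=176°:   branch - wants cross < 0 → take C=(0.2971,-2.2936) (cross=-32.222)
θ=176°: ex = (C−B)/|BC| = (0.8575,-0.5145); ey = (0.5145,0.8575)
θ=176°: P = B + -2.64·ex + 2.69·ey = (-4.8700,3.9440)
θ=209°: B = A + 4.00·(cos209°, sin209°) = (-3.4985, -1.9392)
θ=209°: |BD| = 12.6480
θ=209°: circle(B,5.00) ∩ circle(D,9.00): a=4.1102, h=2.8471
θ=209°:   candidates: C₊=(0.1266,1.5044) cross=36.010; C₋=(0.9997,-4.1225) cross=-36.010
θ=209°:   branch - wants cross < 0 → take C=(0.9997,-4.1225) (cross=-36.010)
θ=209°: ex = (C−B)/|BC| = (0.8996,-0.4366); ey = (0.4366,0.8996)
θ=209°: P = B + -2.64·ex + 2.69·ey = (-4.6989,1.6335)
θ=320°: B = A + 4.00·(cos320°, sin320°) = (3.0642, -2.5712)
θ=320°: |BD| = 6.4688
θ=320°: circle(B,5.00) ∩ circle(D,9.00): a=-1.0941, h=4.8788
θ=320°:   candidates: C₊=(0.1210,1.4708) cross=31.560; C₋=(3.9994,-7.4829) cross=-31.560
θ=320°:   branch - wants cross < 0 → take C=(3.9994,-7.4829) (cross=-31.560)
θ=320°: ex = (C−B)/|BC| = (0.1870,-0.9824); ey = (0.9824,0.1870)
θ=320°: P = B + -2.64·ex + 2.69·ey = (5.2129,0.5254)

θ=99°: 1.68 6.93
θ=176°: -4.87 3.94
θ=209°: -4.70 1.63
θ=320°: 5.21 0.53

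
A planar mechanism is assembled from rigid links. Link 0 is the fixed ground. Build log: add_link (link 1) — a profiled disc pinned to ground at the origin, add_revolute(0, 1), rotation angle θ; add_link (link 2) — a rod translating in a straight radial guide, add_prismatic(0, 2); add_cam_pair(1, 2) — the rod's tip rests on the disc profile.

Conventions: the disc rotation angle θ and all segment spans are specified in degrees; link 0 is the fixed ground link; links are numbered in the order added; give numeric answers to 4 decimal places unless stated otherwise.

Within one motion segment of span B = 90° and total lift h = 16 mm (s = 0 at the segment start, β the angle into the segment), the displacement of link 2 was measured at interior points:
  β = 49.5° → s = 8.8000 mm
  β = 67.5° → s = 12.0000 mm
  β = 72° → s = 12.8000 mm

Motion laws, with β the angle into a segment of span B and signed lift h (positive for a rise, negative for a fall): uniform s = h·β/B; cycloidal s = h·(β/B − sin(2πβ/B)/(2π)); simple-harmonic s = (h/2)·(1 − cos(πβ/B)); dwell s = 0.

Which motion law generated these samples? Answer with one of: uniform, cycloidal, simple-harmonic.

candidates at β/B = r: uniform s = h·r (linear in β); cycloidal s = h·(r − sin(2πr)/(2π)); simple-harmonic s = (h/2)(1 − cos(πr))
β=49.5°: printed 8.8000 | uniform 8.8000, cycloidal 9.5869, simple-harmonic 9.2515
β=67.5°: printed 12.0000 | uniform 12.0000, cycloidal 14.5465, simple-harmonic 13.6569
β=72°: printed 12.8000 | uniform 12.8000, cycloidal 15.2218, simple-harmonic 14.4721
only one law matches every sample → uniform

uniform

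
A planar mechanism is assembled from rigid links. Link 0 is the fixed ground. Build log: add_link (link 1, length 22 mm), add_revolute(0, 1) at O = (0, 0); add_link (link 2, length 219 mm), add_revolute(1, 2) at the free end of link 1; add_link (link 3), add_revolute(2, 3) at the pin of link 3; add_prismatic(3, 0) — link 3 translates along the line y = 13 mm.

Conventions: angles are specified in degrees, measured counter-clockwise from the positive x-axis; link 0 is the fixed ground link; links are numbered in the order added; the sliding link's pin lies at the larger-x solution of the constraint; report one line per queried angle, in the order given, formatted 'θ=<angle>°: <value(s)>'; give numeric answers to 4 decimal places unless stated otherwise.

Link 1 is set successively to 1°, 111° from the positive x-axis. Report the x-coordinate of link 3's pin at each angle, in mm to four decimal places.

geometry: r = 22 mm, L = 219 mm, e = 13 mm
θ=1°: crank pin P = (r cos θ, r sin θ) = (21.996649, 0.383953)
θ=1°: h = r sin θ − e = 0.383953 − 13 = -12.616047
θ=1°: x = r cos θ + √(L² − h²) = 21.996649 + 218.636308 = 240.632958
θ=111°: crank pin P = (r cos θ, r sin θ) = (-7.884095, 20.538769)
θ=111°: h = r sin θ − e = 20.538769 − 13 = 7.538769
θ=111°: x = r cos θ + √(L² − h²) = -7.884095 + 218.870206 = 210.986111

θ=1°: 240.6330
θ=111°: 210.9861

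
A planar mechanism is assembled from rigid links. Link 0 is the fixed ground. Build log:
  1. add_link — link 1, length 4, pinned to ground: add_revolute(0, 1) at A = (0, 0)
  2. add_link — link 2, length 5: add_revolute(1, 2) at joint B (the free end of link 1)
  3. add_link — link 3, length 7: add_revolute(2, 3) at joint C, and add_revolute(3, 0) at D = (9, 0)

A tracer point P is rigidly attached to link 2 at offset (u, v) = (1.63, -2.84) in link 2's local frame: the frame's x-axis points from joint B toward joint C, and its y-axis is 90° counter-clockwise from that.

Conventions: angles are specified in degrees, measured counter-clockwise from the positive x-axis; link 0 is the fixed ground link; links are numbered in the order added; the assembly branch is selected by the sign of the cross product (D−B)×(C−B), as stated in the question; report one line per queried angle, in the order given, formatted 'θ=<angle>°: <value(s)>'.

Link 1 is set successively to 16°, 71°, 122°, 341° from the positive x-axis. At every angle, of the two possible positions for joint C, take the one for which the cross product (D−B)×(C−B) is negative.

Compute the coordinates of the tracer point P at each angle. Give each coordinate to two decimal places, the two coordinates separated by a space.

A=(0,0), D=(9.00,0)
θ=16°: B = A + 4.00·(cos16°, sin16°) = (3.8450, 1.1025)
θ=16°: |BD| = 5.2715
θ=16°: circle(B,5.00) ∩ circle(D,7.00): a=0.3594, h=4.9871
θ=16°:   candidates: C₊=(5.2395,5.9042) cross=26.290; C₋=(3.1534,-3.8494) cross=-26.290
θ=16°:   branch - wants cross < 0 → take C=(3.1534,-3.8494) (cross=-26.290)
θ=16°: ex = (C−B)/|BC| = (-0.1383,-0.9904); ey = (0.9904,-0.1383)
θ=16°: P = B + 1.63·ex + -2.84·ey = (0.8069,-0.1190)
θ=71°: B = A + 4.00·(cos71°, sin71°) = (1.3023, 3.7821)
θ=71°: |BD| = 8.5767
θ=71°: circle(B,5.00) ∩ circle(D,7.00): a=2.8892, h=4.0808
θ=71°:   candidates: C₊=(5.6949,6.1706) cross=34.999; C₋=(2.0959,-1.1545) cross=-34.999
θ=71°:   branch - wants cross < 0 → take C=(2.0959,-1.1545) (cross=-34.999)
θ=71°: ex = (C−B)/|BC| = (0.1587,-0.9873); ey = (0.9873,0.1587)
θ=71°: P = B + 1.63·ex + -2.84·ey = (-1.2430,1.7220)
θ=122°: B = A + 4.00·(cos122°, sin122°) = (-2.1197, 3.3922)
θ=122°: |BD| = 11.6256
θ=122°: circle(B,5.00) ∩ circle(D,7.00): a=4.7806, h=1.4649
θ=122°:   candidates: C₊=(2.8803,3.3985) cross=17.031; C₋=(2.0254,0.5961) cross=-17.031
θ=122°:   branch - wants cross < 0 → take C=(2.0254,0.5961) (cross=-17.031)
θ=122°: ex = (C−B)/|BC| = (0.8290,-0.5592); ey = (0.5592,0.8290)
θ=122°: P = B + 1.63·ex + -2.84·ey = (-2.3566,0.1262)
θ=341°: B = A + 4.00·(cos341°, sin341°) = (3.7821, -1.3023)
θ=341°: |BD| = 5.3780
θ=341°: circle(B,5.00) ∩ circle(D,7.00): a=0.4577, h=4.9790
θ=341°:   candidates: C₊=(3.0205,3.6394) cross=26.777; C₋=(5.4318,-6.0223) cross=-26.777
θ=341°:   branch - wants cross < 0 → take C=(5.4318,-6.0223) (cross=-26.777)
θ=341°: ex = (C−B)/|BC| = (0.3299,-0.9440); ey = (0.9440,0.3299)
θ=341°: P = B + 1.63·ex + -2.84·ey = (1.6389,-3.7780)

θ=16°: 0.81 -0.12
θ=71°: -1.24 1.72
θ=122°: -2.36 0.13
θ=341°: 1.64 -3.78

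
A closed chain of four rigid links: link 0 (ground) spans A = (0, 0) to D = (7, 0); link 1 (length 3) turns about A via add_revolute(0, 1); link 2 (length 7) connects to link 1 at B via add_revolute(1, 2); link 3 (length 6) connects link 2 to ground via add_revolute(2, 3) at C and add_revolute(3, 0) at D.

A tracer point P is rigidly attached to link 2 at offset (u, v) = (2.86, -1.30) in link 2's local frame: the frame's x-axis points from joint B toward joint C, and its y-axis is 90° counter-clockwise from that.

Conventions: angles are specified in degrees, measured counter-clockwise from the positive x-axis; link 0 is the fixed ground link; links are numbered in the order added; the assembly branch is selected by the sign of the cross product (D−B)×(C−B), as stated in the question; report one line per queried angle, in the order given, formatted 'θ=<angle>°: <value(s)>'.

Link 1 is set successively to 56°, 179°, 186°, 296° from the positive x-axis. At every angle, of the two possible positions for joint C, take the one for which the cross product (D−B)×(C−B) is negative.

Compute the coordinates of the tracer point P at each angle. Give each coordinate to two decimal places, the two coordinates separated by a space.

A=(0,0), D=(7.00,0)
θ=56°: B = A + 3.00·(cos56°, sin56°) = (1.6776, 2.4871)
θ=56°: |BD| = 5.8749
θ=56°: circle(B,7.00) ∩ circle(D,6.00): a=4.0438, h=5.7138
θ=56°:   candidates: C₊=(7.7601,5.9517) cross=33.568; C₋=(2.9222,-4.4013) cross=-33.568
θ=56°:   branch - wants cross < 0 → take C=(2.9222,-4.4013) (cross=-33.568)
θ=56°: ex = (C−B)/|BC| = (0.1778,-0.9841); ey = (0.9841,0.1778)
θ=56°: P = B + 2.86·ex + -1.30·ey = (0.9068,-0.5585)
θ=179°: B = A + 3.00·(cos179°, sin179°) = (-2.9995, 0.0524)
θ=179°: |BD| = 9.9997
θ=179°: circle(B,7.00) ∩ circle(D,6.00): a=5.6499, h=4.1327
θ=179°:   candidates: C₊=(2.6719,4.1554) cross=41.326; C₋=(2.6286,-4.1099) cross=-41.326
θ=179°:   branch - wants cross < 0 → take C=(2.6286,-4.1099) (cross=-41.326)
θ=179°: ex = (C−B)/|BC| = (0.8040,-0.5946); ey = (0.5946,0.8040)
θ=179°: P = B + 2.86·ex + -1.30·ey = (-1.4730,-2.6934)
θ=186°: B = A + 3.00·(cos186°, sin186°) = (-2.9836, -0.3136)
θ=186°: |BD| = 9.9885
θ=186°: circle(B,7.00) ∩ circle(D,6.00): a=5.6450, h=4.1393
θ=186°:   candidates: C₊=(2.5287,4.0009) cross=41.346; C₋=(2.7886,-4.2737) cross=-41.346
θ=186°:   branch - wants cross < 0 → take C=(2.7886,-4.2737) (cross=-41.346)
θ=186°: ex = (C−B)/|BC| = (0.8246,-0.5657); ey = (0.5657,0.8246)
θ=186°: P = B + 2.86·ex + -1.30·ey = (-1.3607,-3.0035)
θ=296°: B = A + 3.00·(cos296°, sin296°) = (1.3151, -2.6964)
θ=296°: |BD| = 6.2919
θ=296°: circle(B,7.00) ∩ circle(D,6.00): a=4.1790, h=5.6157
θ=296°:   candidates: C₊=(2.6844,4.1684) cross=35.333; C₋=(7.4975,-5.9793) cross=-35.333
θ=296°:   branch - wants cross < 0 → take C=(7.4975,-5.9793) (cross=-35.333)
θ=296°: ex = (C−B)/|BC| = (0.8832,-0.4690); ey = (0.4690,0.8832)
θ=296°: P = B + 2.86·ex + -1.30·ey = (3.2314,-5.1859)

θ=56°: 0.91 -0.56
θ=179°: -1.47 -2.69
θ=186°: -1.36 -3.00
θ=296°: 3.23 -5.19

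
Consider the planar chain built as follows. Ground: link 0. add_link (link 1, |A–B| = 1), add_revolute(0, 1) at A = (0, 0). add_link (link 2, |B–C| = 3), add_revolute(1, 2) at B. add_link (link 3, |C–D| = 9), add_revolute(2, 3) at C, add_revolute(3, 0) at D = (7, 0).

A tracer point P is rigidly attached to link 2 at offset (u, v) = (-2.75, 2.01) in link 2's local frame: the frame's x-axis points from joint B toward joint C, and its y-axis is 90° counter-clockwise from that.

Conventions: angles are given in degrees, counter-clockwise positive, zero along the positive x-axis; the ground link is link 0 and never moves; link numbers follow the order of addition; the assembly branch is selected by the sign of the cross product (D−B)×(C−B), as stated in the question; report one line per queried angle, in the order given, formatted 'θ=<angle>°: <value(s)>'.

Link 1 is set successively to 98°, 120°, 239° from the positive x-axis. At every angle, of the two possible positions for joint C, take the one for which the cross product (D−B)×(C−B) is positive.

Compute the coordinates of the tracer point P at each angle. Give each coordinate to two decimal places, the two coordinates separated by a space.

A=(0,0), D=(7.00,0)
θ=98°: B = A + 1.00·(cos98°, sin98°) = (-0.1392, 0.9903)
θ=98°: |BD| = 7.2075
θ=98°: circle(B,3.00) ∩ circle(D,9.00): a=-1.3910, h=2.6580
θ=98°:   candidates: C₊=(-1.1518,3.8142) cross=19.158; C₋=(-1.8822,-1.4514) cross=-19.158
θ=98°:   branch + wants cross > 0 → take C=(-1.1518,3.8142) (cross=19.158)
θ=98°: ex = (C−B)/|BC| = (-0.3375,0.9413); ey = (-0.9413,-0.3375)
θ=98°: P = B + -2.75·ex + 2.01·ey = (-1.1030,-2.2768)
θ=120°: B = A + 1.00·(cos120°, sin120°) = (-0.5000, 0.8660)
θ=120°: |BD| = 7.5498
θ=120°: circle(B,3.00) ∩ circle(D,9.00): a=-0.9934, h=2.8308
θ=120°:   candidates: C₊=(-1.1621,3.7920) cross=21.372; C₋=(-1.8116,-1.8321) cross=-21.372
θ=120°:   branch + wants cross > 0 → take C=(-1.1621,3.7920) (cross=21.372)
θ=120°: ex = (C−B)/|BC| = (-0.2207,0.9753); ey = (-0.9753,-0.2207)
θ=120°: P = B + -2.75·ex + 2.01·ey = (-1.8535,-2.2598)
θ=239°: B = A + 1.00·(cos239°, sin239°) = (-0.5150, -0.8572)
θ=239°: |BD| = 7.5638
θ=239°: circle(B,3.00) ∩ circle(D,9.00): a=-0.9777, h=2.8362
θ=239°:   candidates: C₊=(-1.8078,1.8500) cross=21.453; C₋=(-1.1650,-3.7859) cross=-21.453
θ=239°:   branch + wants cross > 0 → take C=(-1.8078,1.8500) (cross=21.453)
θ=239°: ex = (C−B)/|BC| = (-0.4309,0.9024); ey = (-0.9024,-0.4309)
θ=239°: P = B + -2.75·ex + 2.01·ey = (-1.1438,-4.2049)

θ=98°: -1.10 -2.28
θ=120°: -1.85 -2.26
θ=239°: -1.14 -4.20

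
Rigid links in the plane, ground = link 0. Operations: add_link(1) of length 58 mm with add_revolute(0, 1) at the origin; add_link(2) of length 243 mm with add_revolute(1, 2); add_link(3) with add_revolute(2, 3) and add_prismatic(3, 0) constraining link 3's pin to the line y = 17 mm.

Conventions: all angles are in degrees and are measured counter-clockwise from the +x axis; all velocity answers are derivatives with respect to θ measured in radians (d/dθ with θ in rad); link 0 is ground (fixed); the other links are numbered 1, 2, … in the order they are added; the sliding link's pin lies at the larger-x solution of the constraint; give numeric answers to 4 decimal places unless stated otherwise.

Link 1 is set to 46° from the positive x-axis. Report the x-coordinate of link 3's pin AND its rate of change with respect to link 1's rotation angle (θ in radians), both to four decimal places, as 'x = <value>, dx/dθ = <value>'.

geometry: r = 58 mm, L = 243 mm, e = 17 mm
crank pin P = (r cos θ, r sin θ) = (40.290185, 41.721708)
h = r sin θ − e = 41.721708 − 17 = 24.721708
x = r cos θ + √(L² − h²) = 40.290185 + 241.739192 = 282.029378
dx/dθ = −r sin θ − h·r cos θ/√(L² − h²) (θ in radians; h = 24.721708) = -45.842026

x = 282.0294, dx/dθ = -45.8420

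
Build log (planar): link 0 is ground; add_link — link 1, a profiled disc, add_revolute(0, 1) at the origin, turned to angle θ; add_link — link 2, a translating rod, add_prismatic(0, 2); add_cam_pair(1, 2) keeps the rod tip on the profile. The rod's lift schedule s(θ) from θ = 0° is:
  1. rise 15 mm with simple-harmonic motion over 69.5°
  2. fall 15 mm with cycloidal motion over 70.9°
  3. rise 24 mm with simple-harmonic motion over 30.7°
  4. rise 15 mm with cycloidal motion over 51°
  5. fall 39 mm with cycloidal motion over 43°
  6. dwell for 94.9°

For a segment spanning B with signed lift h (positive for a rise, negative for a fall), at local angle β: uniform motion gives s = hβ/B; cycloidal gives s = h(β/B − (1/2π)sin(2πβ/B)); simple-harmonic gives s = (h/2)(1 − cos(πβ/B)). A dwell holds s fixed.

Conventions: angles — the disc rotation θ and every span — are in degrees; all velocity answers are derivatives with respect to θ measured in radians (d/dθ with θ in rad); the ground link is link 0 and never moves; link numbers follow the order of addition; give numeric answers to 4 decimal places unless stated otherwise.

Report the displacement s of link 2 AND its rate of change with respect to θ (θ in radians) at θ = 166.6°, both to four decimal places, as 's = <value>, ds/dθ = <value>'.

seg 1 [0°–69.5°] simple-harmonic, h=15: full span → s += 15 → s = 15.0000
seg 2 [69.5°–140.4°] cycloidal, h=-15: full span → s += -15 → s = 0.0000
seg 3 [140.4°–171.1°] simple-harmonic, h=24: θ=166.6° here. β=26.2, B=30.7. 24/2·(1 − cos(π·0.8534)) = 22.7500 → s = 22.7500
velocity in seg [140.4°–171.1°] (simple-harmonic), θ in radians: β = 26.2° = 0.4573 rad, B = 30.7° = 0.5358 rad; ds/dθ = (πh/(2B)) sin(πβ/B) = (π·24/(2·0.5358)) sin(π·0.8534) = 31.266579 mm/rad

s = 22.7500, ds/dθ = 31.2666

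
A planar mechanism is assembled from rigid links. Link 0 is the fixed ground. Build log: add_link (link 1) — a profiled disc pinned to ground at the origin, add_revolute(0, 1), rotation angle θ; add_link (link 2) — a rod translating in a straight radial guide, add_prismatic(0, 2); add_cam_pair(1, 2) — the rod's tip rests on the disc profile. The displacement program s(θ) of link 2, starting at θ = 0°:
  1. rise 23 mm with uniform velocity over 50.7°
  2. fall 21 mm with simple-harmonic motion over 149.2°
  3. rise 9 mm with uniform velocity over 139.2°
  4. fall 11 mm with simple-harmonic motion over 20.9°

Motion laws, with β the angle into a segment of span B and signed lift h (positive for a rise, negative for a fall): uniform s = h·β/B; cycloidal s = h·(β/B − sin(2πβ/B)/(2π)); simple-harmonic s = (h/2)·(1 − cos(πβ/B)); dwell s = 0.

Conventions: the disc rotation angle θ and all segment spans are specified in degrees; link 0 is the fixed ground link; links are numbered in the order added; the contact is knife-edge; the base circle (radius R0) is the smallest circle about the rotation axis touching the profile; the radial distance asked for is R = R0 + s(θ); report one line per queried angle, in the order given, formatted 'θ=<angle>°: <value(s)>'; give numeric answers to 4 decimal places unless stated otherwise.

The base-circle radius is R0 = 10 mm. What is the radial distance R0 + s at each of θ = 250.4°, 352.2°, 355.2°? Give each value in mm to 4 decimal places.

seg 1 [0°–50.7°] uniform, h=23: full span → s += 23 → s = 23.0000
seg 2 [50.7°–199.9°] simple-harmonic, h=-21: full span → s += -21 → s = 2.0000
seg 3 [199.9°–339.1°] uniform, h=9: θ=250.4° here. β=50.5, B=139.2. 9·50.5/139.2 = 3.2651 → s = 5.2651
seg 3 [199.9°–339.1°] uniform, h=9: full span → s += 9 → s = 11.0000
seg 4 [339.1°–360°] simple-harmonic, h=-11: θ=352.2° here. β=13.1, B=20.9. -11/2·(1 − cos(π·0.6268)) = -7.6334 → s = 3.3666
seg 4 [339.1°–360°] simple-harmonic, h=-11: θ=355.2° here. β=16.1, B=20.9. -11/2·(1 − cos(π·0.7703)) = -9.6294 → s = 1.3706
θ=250.4°: R = R0 + s = 10 + 5.2651 = 15.2651
θ=352.2°: R = R0 + s = 10 + 3.3666 = 13.3666
θ=355.2°: R = R0 + s = 10 + 1.3706 = 11.3706

θ=250.4°: 15.2651
θ=352.2°: 13.3666
θ=355.2°: 11.3706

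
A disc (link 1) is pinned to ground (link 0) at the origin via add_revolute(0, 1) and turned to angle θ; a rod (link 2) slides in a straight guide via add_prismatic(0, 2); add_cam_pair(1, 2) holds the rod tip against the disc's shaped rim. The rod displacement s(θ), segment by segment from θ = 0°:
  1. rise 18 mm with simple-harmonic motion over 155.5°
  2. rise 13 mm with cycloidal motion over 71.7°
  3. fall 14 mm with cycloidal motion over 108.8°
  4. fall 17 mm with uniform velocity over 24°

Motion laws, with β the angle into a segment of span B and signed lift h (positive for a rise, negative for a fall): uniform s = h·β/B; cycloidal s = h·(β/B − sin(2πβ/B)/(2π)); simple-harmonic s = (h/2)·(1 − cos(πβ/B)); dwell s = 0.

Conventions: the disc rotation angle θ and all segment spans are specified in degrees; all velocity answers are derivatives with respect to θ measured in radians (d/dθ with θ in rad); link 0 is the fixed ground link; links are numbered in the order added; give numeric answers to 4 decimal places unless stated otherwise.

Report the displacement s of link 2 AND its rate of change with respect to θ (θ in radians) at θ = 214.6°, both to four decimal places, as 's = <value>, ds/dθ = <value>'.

segment 1 (0° to 155.5°, simple-harmonic, h = 18) is passed completely: s = 0.0000 + (18) = 18.0000
θ = 214.6° falls in segment 2 (155.5° to 227.2°, cycloidal, h = 13): β = 214.6 − 155.5 = 59.1°, B = 71.7°; Δs = 13·(0.8243 − sin(2π·0.8243)/(2π)) = 12.5633; s = 18.0000 + 12.5633 = 30.5633
velocity in seg [155.5°–227.2°] (cycloidal), θ in radians: β = 59.1° = 1.0315 rad, B = 71.7° = 1.2514 rad; ds/dθ = (h/B)(1 − cos(2πβ/B)) = (13/1.2514)(1 − cos(2π·0.8243)) = 5.714775 mm/rad

s = 30.5633, ds/dθ = 5.7148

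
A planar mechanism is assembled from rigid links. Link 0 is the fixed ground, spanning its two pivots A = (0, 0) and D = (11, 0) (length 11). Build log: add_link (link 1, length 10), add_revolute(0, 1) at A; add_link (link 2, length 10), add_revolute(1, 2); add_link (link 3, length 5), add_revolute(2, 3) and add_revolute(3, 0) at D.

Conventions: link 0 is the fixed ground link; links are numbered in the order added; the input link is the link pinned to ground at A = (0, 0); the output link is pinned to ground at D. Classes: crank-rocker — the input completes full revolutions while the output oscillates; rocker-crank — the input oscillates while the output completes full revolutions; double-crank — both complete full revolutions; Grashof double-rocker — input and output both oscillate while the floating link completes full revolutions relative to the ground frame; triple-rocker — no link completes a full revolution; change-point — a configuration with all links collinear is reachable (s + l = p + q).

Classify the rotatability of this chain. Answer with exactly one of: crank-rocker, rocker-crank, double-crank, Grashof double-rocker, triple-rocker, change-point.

lengths: ground=11, input=10, coupler=10, output=5
sorted: s=5 (shortest), l=11 (longest), p+q=20
s + l = 16 vs p + q = 20
s + l < p + q (Grashof) with shortest = output link → rocker-crank

rocker-crank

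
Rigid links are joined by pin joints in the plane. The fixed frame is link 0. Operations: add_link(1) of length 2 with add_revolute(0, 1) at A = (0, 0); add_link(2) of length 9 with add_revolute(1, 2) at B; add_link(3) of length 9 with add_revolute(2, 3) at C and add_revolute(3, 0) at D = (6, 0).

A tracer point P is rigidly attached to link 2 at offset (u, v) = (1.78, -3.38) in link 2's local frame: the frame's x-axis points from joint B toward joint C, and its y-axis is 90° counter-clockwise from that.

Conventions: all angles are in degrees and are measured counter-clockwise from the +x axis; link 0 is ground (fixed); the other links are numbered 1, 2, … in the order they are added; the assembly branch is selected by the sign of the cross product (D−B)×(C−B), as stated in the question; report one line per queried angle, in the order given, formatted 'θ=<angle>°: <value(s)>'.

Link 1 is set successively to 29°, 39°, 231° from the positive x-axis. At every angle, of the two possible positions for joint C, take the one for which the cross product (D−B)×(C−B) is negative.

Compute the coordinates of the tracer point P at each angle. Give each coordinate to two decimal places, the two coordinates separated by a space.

A=(0,0), D=(6.00,0)
θ=29°: B = A + 2.00·(cos29°, sin29°) = (1.7492, 0.9696)
θ=29°: |BD| = 4.3599
θ=29°: circle(B,9.00) ∩ circle(D,9.00): a=2.1800, h=8.7320
θ=29°:   candidates: C₊=(5.8165,8.9981) cross=38.071; C₋=(1.9327,-8.0285) cross=-38.071
θ=29°:   branch - wants cross < 0 → take C=(1.9327,-8.0285) (cross=-38.071)
θ=29°: ex = (C−B)/|BC| = (0.0204,-0.9998); ey = (0.9998,0.0204)
θ=29°: P = B + 1.78·ex + -3.38·ey = (-1.5938,-0.8789)
θ=39°: B = A + 2.00·(cos39°, sin39°) = (1.5543, 1.2586)
θ=39°: |BD| = 4.6204
θ=39°: circle(B,9.00) ∩ circle(D,9.00): a=2.3102, h=8.6984
θ=39°:   candidates: C₊=(6.1467,8.9988) cross=40.191; C₋=(1.4076,-7.7402) cross=-40.191
θ=39°:   branch - wants cross < 0 → take C=(1.4076,-7.7402) (cross=-40.191)
θ=39°: ex = (C−B)/|BC| = (-0.0163,-0.9999); ey = (0.9999,-0.0163)
θ=39°: P = B + 1.78·ex + -3.38·ey = (-1.8543,-0.4660)
θ=231°: B = A + 2.00·(cos231°, sin231°) = (-1.2586, -1.5543)
θ=231°: |BD| = 7.4232
θ=231°: circle(B,9.00) ∩ circle(D,9.00): a=3.7116, h=8.1990
θ=231°:   candidates: C₊=(0.6539,7.2401) cross=60.863; C₋=(4.0874,-8.7944) cross=-60.863
θ=231°:   branch - wants cross < 0 → take C=(4.0874,-8.7944) (cross=-60.863)
θ=231°: ex = (C−B)/|BC| = (0.5940,-0.8045); ey = (0.8045,0.5940)
θ=231°: P = B + 1.78·ex + -3.38·ey = (-2.9204,-4.9940)

θ=29°: -1.59 -0.88
θ=39°: -1.85 -0.47
θ=231°: -2.92 -4.99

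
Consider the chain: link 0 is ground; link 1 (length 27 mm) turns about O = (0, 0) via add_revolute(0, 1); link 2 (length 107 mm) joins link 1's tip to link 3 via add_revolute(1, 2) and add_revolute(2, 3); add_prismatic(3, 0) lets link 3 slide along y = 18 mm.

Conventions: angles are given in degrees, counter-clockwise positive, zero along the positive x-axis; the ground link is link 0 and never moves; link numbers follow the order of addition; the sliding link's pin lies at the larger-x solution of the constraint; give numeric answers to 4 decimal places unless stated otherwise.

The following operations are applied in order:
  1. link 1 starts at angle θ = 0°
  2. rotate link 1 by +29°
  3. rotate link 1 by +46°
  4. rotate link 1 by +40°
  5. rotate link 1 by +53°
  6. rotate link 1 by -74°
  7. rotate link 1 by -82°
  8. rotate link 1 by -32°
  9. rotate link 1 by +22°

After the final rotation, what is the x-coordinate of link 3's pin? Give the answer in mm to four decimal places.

geometry: r = 27 mm, L = 107 mm, e = 18 mm; θ starts at 0°
rotate link 1 by +29°: θ ← 0° +29° = 29°
rotate link 1 by +46°: θ ← 29° +46° = 75°
rotate link 1 by +40°: θ ← 75° +40° = 115°
rotate link 1 by +53°: θ ← 115° +53° = 168°
rotate link 1 by -74°: θ ← 168° -74° = 94°
rotate link 1 by -82°: θ ← 94° -82° = 12°
rotate link 1 by -32°: θ ← 12° -32° = -20°
rotate link 1 by +22°: θ ← -20° +22° = 2°
crank pin P = (r cos θ, r sin θ) = (26.983552, 0.942286)
h = r sin θ − e = 0.942286 − 18 = -17.057714
x = r cos θ + √(L² − h²) = 26.983552 + 105.631598 = 132.615150

132.6151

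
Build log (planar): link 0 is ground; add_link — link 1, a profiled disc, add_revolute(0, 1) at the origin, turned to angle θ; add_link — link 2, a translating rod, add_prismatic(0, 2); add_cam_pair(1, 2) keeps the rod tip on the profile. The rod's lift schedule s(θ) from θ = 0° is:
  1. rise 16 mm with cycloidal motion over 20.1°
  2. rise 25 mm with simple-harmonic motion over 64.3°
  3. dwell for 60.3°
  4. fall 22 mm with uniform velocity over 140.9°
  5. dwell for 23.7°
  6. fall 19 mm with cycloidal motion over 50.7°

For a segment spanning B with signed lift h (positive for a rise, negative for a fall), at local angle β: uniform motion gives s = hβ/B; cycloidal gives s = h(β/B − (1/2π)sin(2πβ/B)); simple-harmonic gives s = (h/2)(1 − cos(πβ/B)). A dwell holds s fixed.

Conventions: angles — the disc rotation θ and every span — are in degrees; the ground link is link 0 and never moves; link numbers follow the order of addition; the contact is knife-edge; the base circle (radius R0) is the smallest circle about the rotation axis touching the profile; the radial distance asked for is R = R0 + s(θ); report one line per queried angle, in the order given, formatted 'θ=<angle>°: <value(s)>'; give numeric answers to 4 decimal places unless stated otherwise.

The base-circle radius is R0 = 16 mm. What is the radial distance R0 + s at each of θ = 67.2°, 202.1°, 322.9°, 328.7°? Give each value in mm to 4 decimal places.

seg 1 [0°–20.1°] cycloidal, h=16: full span → s += 16 → s = 16.0000
seg 2 [20.1°–84.4°] simple-harmonic, h=25: θ=67.2° here. β=47.1, B=64.3. 25/2·(1 − cos(π·0.7325)) = 20.8399 → s = 36.8399
seg 2 [20.1°–84.4°] simple-harmonic, h=25: full span → s += 25 → s = 41.0000
seg 3 [84.4°–144.7°] dwell: s stays 41.0000
seg 4 [144.7°–285.6°] uniform, h=-22: θ=202.1° here. β=57.4, B=140.9. -22·57.4/140.9 = -8.9624 → s = 32.0376
seg 4 [144.7°–285.6°] uniform, h=-22: full span → s += -22 → s = 19.0000
seg 5 [285.6°–309.3°] dwell: s stays 19.0000
seg 6 [309.3°–360°] cycloidal, h=-19: θ=322.9° here. β=13.6, B=50.7. -19·(0.2682 − sin(2π·0.2682)/(2π)) = -2.0926 → s = 16.9074
seg 6 [309.3°–360°] cycloidal, h=-19: θ=328.7° here. β=19.4, B=50.7. -19·(0.3826 − sin(2π·0.3826)/(2π)) = -5.2371 → s = 13.7629
θ=67.2°: R = R0 + s = 16 + 36.8399 = 52.8399
θ=202.1°: R = R0 + s = 16 + 32.0376 = 48.0376
θ=322.9°: R = R0 + s = 16 + 16.9074 = 32.9074
θ=328.7°: R = R0 + s = 16 + 13.7629 = 29.7629

θ=67.2°: 52.8399
θ=202.1°: 48.0376
θ=322.9°: 32.9074
θ=328.7°: 29.7629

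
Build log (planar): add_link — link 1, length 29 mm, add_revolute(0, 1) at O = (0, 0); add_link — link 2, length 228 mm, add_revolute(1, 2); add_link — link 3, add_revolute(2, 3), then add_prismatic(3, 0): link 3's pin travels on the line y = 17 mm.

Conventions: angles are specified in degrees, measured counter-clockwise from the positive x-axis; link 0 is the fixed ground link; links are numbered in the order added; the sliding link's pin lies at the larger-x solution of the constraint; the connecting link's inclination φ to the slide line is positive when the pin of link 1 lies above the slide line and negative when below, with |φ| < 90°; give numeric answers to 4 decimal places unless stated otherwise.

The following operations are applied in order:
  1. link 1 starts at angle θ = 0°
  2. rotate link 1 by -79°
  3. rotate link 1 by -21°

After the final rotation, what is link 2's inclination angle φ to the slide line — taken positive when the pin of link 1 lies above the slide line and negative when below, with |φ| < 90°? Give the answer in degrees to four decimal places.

geometry: r = 29 mm, L = 228 mm, e = 17 mm; θ starts at 0°
rotate link 1 by -79°: θ ← 0° -79° = -79°
rotate link 1 by -21°: θ ← -79° -21° = -100°
h = r sin θ − e = -28.559425 − 17 = -45.559425
sin φ = h / L = -45.559425 / 228 = -0.19982204
φ = arcsin(-0.19982204) = -11.526553°

-11.5266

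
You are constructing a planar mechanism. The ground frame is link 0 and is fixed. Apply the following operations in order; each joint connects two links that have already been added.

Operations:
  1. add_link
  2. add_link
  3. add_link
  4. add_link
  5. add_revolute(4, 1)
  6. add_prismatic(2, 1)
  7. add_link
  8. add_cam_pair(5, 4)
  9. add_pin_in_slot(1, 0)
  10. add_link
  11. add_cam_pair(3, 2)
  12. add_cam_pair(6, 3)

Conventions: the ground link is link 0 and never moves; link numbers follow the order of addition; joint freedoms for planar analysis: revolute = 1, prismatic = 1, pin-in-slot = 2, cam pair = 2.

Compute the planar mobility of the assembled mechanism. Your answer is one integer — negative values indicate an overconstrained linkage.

ground; <1,0,0>
#1 <2,0,0>
#2 <3,0,0>
#3 <4,0,0>
#4 <5,0,0>
R:4↔1 J1 <5,1,0>
P:2↔1 J1 <5,2,0>
#5 <6,2,0>
C:5↔4 J2 <6,2,1>
PS:1↔0 J2 <6,2,2>
#6 <7,2,2>
C:3↔2 J2 <7,2,3>
C:6↔3 J2 <7,2,4>
3×6 − 2×2 − 1×4 = 10

M = 10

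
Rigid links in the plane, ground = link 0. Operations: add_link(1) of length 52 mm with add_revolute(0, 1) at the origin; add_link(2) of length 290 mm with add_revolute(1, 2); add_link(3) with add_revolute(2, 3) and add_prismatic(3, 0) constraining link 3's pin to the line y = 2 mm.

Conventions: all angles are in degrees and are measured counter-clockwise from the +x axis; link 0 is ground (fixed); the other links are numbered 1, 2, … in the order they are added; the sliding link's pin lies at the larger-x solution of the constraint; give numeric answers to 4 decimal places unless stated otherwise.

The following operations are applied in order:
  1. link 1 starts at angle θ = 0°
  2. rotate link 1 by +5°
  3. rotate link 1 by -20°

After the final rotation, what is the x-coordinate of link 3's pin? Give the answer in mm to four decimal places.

geometry: r = 52 mm, L = 290 mm, e = 2 mm; θ starts at 0°
rotate link 1 by +5°: θ ← 0° +5° = 5°
rotate link 1 by -20°: θ ← 5° -20° = -15°
crank pin P = (r cos θ, r sin θ) = (50.228143, -13.458590)
h = r sin θ − e = -13.458590 − 2 = -15.458590
x = r cos θ + √(L² − h²) = 50.228143 + 289.587693 = 339.815836

339.8158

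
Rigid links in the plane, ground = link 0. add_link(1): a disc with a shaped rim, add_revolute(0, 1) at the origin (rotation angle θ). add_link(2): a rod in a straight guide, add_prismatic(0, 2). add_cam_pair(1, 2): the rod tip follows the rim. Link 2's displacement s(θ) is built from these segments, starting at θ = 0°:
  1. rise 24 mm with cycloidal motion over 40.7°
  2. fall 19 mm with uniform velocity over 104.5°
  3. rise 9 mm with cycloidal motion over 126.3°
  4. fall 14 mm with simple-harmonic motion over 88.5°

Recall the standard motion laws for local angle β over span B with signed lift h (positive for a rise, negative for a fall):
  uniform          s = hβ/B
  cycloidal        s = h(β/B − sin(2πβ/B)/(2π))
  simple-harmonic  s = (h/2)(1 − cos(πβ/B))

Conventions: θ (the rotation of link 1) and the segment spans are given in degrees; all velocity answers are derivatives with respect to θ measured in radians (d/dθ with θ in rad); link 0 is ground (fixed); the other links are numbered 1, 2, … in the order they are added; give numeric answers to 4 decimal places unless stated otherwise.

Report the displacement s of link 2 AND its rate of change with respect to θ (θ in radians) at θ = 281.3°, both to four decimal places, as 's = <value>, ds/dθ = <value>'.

segment 1 (0° to 40.7°, cycloidal, h = 24) is passed completely: s = 0.0000 + (24) = 24.0000
segment 2 (40.7° to 145.2°, uniform, h = -19) is passed completely: s = 24.0000 + (-19) = 5.0000
segment 3 (145.2° to 271.5°, cycloidal, h = 9) is passed completely: s = 5.0000 + (9) = 14.0000
θ = 281.3° falls in segment 4 (271.5° to 360°, simple-harmonic, h = -14): β = 281.3 − 271.5 = 9.8°, B = 88.5°; Δs = -14/2·(1 − cos(π·0.1107)) = -0.4193; s = 14.0000 − 0.4193 = 13.5807
velocity in seg [271.5°–360°] (simple-harmonic), θ in radians: β = 9.8° = 0.1710 rad, B = 88.5° = 1.5446 rad; ds/dθ = (πh/(2B)) sin(πβ/B) = (π·(-14)/(2·1.5446)) sin(π·0.1107) = -4.853605 mm/rad

s = 13.5807, ds/dθ = -4.8536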